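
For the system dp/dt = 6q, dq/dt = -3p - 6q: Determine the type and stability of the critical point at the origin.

stable spiral

A = [[0,6],[-3,-6]]; det(A-λI) = λ^2 + 6λ + 18.
λ = -3 ± 3i: negative real part.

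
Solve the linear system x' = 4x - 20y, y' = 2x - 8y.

Coefficient matrix A = [[4, -20], [2, -8]].
Characteristic polynomial det(A - λI) = λ^2 + 4λ + 8 = 0.
Eigenvalues λ = -2 ± 2i (complex conjugate pair).
For λ=-2+2i: an eigenvector is (-1,0) - i(-3,-1) = (-1 + 3i, 0 + i).
A real fundamental pair from Re and Im of e^((-2+2i)t)v: X_1 = e^(-2t)(cos(2t)·(-1,0) + sin(2t)·(-3,-1)), X_2 = e^(-2t)(sin(2t)·(-1,0) - cos(2t)·(-3,-1)).
General solution: K_1X_1 + K_2X_2.

x(t) = -3K_1e^(-2t)sin(2t) - K_1e^(-2t)cos(2t) - K_2e^(-2t)sin(2t) + 3K_2e^(-2t)cos(2t), y(t) = -K_1e^(-2t)sin(2t) + K_2e^(-2t)cos(2t)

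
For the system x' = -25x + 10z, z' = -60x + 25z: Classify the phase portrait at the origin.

saddle

A = [[-25,10],[-60,25]]; det(A-λI) = λ^2 - 25.
λ = -5, 5: opposite signs.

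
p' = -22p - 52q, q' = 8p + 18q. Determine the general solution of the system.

p(t) = -2C_1e^(-2t)sin(4t) + 3C_1e^(-2t)cos(4t) + 3C_2e^(-2t)sin(4t) + 2C_2e^(-2t)cos(4t), q(t) = C_1e^(-2t)sin(4t) - C_1e^(-2t)cos(4t) - C_2e^(-2t)sin(4t) - C_2e^(-2t)cos(4t)

Coefficient matrix A = [[-22, -52], [8, 18]].
Characteristic polynomial det(A - λI) = λ^2 + 4λ + 20 = 0.
Eigenvalues λ = -2 ± 4i (complex conjugate pair).
For λ=-2+4i: an eigenvector is (3,-1) - i(-2,1) = (3 + 2i, -1 - i).
A real fundamental pair from Re and Im of e^((-2+4i)t)v: X_1 = e^(-2t)(cos(4t)·(3,-1) + sin(4t)·(-2,1)), X_2 = e^(-2t)(sin(4t)·(3,-1) - cos(4t)·(-2,1)).
General solution: C_1X_1 + C_2X_2.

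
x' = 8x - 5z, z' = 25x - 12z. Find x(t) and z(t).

Coefficient matrix A = [[8, -5], [25, -12]].
Characteristic polynomial det(A - λI) = λ^2 + 4λ + 29 = 0.
Eigenvalues λ = -2 ± 5i (complex conjugate pair).
For λ=-2+5i: an eigenvector is (0,-1) - i(1,2) = (0 - i, -1 - 2i).
A real fundamental pair from Re and Im of e^((-2+5i)t)v: X_1 = e^(-2t)(cos(5t)·(0,-1) + sin(5t)·(1,2)), X_2 = e^(-2t)(sin(5t)·(0,-1) - cos(5t)·(1,2)).
General solution: C_1X_1 + C_2X_2.

x(t) = C_1e^(-2t)sin(5t) - C_2e^(-2t)cos(5t), z(t) = 2C_1e^(-2t)sin(5t) - C_1e^(-2t)cos(5t) - C_2e^(-2t)sin(5t) - 2C_2e^(-2t)cos(5t)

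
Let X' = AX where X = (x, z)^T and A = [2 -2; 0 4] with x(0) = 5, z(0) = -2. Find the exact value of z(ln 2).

-32

A = [[2,-2],[0,4]]; eigenvalues λ = 2, 4.
Eigenvectors: (1,0) for λ=2, (1,-1) for λ=4.
From the initial condition, c_1 = 3, c_2 = 2.
z(ln 2) = (3)(2^2)(0) + (2)(2^4)(-1) = -32.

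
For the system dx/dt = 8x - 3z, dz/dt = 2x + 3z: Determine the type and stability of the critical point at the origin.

A = [[8,-3],[2,3]]; det(A-λI) = λ^2 - 11λ + 30.
λ = 5, 6: both positive.

unstable node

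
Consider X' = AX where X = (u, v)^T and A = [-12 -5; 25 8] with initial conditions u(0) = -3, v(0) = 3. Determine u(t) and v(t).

u(t) = 3e^(-2t)sin(5t) - 3e^(-2t)cos(5t), v(t) = -9e^(-2t)sin(5t) + 3e^(-2t)cos(5t)

Coefficient matrix A = [[-12, -5], [25, 8]].
Characteristic polynomial det(A - λI) = λ^2 + 4λ + 29 = 0.
Eigenvalues λ = -2 ± 5i (complex conjugate pair).
For λ=-2+5i: an eigenvector is (0,-1) - i(1,-2) = (0 - i, -1 + 2i).
A real fundamental pair from Re and Im of e^((-2+5i)t)v: X_1 = e^(-2t)(cos(5t)·(0,-1) + sin(5t)·(1,-2)), X_2 = e^(-2t)(sin(5t)·(0,-1) - cos(5t)·(1,-2)).
General solution: c_1X_1 + c_2X_2.
Applying u(0)=-3, v(0)=3 gives c_1=3, c_2=3.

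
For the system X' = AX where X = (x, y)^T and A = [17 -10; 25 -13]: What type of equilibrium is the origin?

unstable spiral

A = [[17,-10],[25,-13]]; det(A-λI) = λ^2 - 4λ + 29.
λ = 2 ± 5i: positive real part.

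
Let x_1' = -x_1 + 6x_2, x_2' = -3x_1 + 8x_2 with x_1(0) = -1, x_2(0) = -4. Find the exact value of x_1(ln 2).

A = [[-1,6],[-3,8]]; eigenvalues λ = 2, 5.
Eigenvectors: (2,1) for λ=2, (1,1) for λ=5.
From the initial condition, c_1 = 3, c_2 = -7.
x_1(ln 2) = (3)(2^2)(2) + (-7)(2^5)(1) = -200.

-200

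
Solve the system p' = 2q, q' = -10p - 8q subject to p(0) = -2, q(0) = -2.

p(t) = -6e^(-4t)sin(2t) - 2e^(-4t)cos(2t), q(t) = 14e^(-4t)sin(2t) - 2e^(-4t)cos(2t)

Coefficient matrix A = [[0, 2], [-10, -8]].
Characteristic polynomial det(A - λI) = λ^2 + 8λ + 20 = 0.
Eigenvalues λ = -4 ± 2i (complex conjugate pair).
For λ=-4+2i: an eigenvector is (0,1) - i(1,-2) = (0 - i, 1 + 2i).
A real fundamental pair from Re and Im of e^((-4+2i)t)v: X_1 = e^(-4t)(cos(2t)·(0,1) + sin(2t)·(1,-2)), X_2 = e^(-4t)(sin(2t)·(0,1) - cos(2t)·(1,-2)).
General solution: C_1X_1 + C_2X_2.
Applying p(0)=-2, q(0)=-2 gives C_1=-6, C_2=2.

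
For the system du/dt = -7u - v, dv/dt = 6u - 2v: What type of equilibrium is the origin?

A = [[-7,-1],[6,-2]]; det(A-λI) = λ^2 + 9λ + 20.
λ = -4, -5: both negative.

stable node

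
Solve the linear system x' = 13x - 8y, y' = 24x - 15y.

Coefficient matrix A = [[13, -8], [24, -15]].
Characteristic polynomial det(A - λI) = λ^2 + 2λ - 3 = 0.
Eigenvalues λ = -3, 1.
For λ=-3: (A-λI) row 1 is [16, -8], so an eigenvector is (-1, -2).
For λ=1: (A-λI) row 1 is [12, -8], so an eigenvector is (-2, -3).
General solution: c_1e^(-3t)(-1,-2) + c_2e^(t)(-2,-3).

x(t) = -c_1e^(-3t) - 2c_2e^(t), y(t) = -2c_1e^(-3t) - 3c_2e^(t)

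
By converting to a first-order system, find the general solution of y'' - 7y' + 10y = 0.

y(t) = K_1e^(5t) + K_2e^(2t)

Let x_1 = y, x_2 = y'. Then x_1' = x_2 and x_2' = -10x_1 + 7x_2.
A = [[0,1],[-10,7]]; det(A-λI) = λ^2 - 7λ + 10.
Eigenvalues λ = 5, 2 with eigenvectors (1,5), (1,2).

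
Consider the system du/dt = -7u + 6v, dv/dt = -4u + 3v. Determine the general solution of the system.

Coefficient matrix A = [[-7, 6], [-4, 3]].
Characteristic polynomial det(A - λI) = λ^2 + 4λ + 3 = 0.
Eigenvalues λ = -3, -1.
For λ=-3: (A-λI) row 1 is [-4, 6], so an eigenvector is (3, 2).
For λ=-1: (A-λI) row 1 is [-6, 6], so an eigenvector is (1, 1).
General solution: K_1e^(-3t)(3,2) + K_2e^(-t)(1,1).

u(t) = 3K_1e^(-3t) + K_2e^(-t), v(t) = 2K_1e^(-3t) + K_2e^(-t)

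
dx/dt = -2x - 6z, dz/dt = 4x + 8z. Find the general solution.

Coefficient matrix A = [[-2, -6], [4, 8]].
Characteristic polynomial det(A - λI) = λ^2 - 6λ + 8 = 0.
Eigenvalues λ = 2, 4.
For λ=2: (A-λI) row 1 is [-4, -6], so an eigenvector is (-3, 2).
For λ=4: (A-λI) row 1 is [-6, -6], so an eigenvector is (-1, 1).
General solution: c_1e^(2t)(-3,2) + c_2e^(4t)(-1,1).

x(t) = -3c_1e^(2t) - c_2e^(4t), z(t) = 2c_1e^(2t) + c_2e^(4t)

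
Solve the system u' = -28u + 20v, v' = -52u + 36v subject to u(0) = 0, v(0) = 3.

u(t) = 15e^(4t)sin(4t), v(t) = 24e^(4t)sin(4t) + 3e^(4t)cos(4t)

Coefficient matrix A = [[-28, 20], [-52, 36]].
Characteristic polynomial det(A - λI) = λ^2 - 8λ + 32 = 0.
Eigenvalues λ = 4 ± 4i (complex conjugate pair).
For λ=4+4i: an eigenvector is (-1,-2) - i(-2,-3) = (-1 + 2i, -2 + 3i).
A real fundamental pair from Re and Im of e^((4+4i)t)v: X_1 = e^(4t)(cos(4t)·(-1,-2) + sin(4t)·(-2,-3)), X_2 = e^(4t)(sin(4t)·(-1,-2) - cos(4t)·(-2,-3)).
General solution: C_1X_1 + C_2X_2.
Applying u(0)=0, v(0)=3 gives C_1=-6, C_2=-3.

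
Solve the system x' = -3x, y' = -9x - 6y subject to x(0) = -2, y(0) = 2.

Coefficient matrix A = [[-3, 0], [-9, -6]].
Characteristic polynomial det(A - λI) = λ^2 + 9λ + 18 = 0.
Eigenvalues λ = -3, -6.
For λ=-3: (A-λI) row 2 is [-9, -3], so an eigenvector is (1, -3).
For λ=-6: (A-λI) row 1 is [3, 0], so an eigenvector is (0, 1).
General solution: c_1e^(-3t)(1,-3) + c_2e^(-6t)(0,1).
Applying x(0)=-2, y(0)=2 gives c_1=-2, c_2=-4.

x(t) = -2e^(-3t), y(t) = 6e^(-3t) - 4e^(-6t)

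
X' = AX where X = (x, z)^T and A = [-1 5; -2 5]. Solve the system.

Coefficient matrix A = [[-1, 5], [-2, 5]].
Characteristic polynomial det(A - λI) = λ^2 - 4λ + 5 = 0.
Eigenvalues λ = 2 ± i (complex conjugate pair).
For λ=2+i: an eigenvector is (2,1) - i(-1,-1) = (2 + i, 1 + i).
A real fundamental pair from Re and Im of e^((2+i)t)v: X_1 = e^(2t)(cos(t)·(2,1) + sin(t)·(-1,-1)), X_2 = e^(2t)(sin(t)·(2,1) - cos(t)·(-1,-1)).
General solution: K_1X_1 + K_2X_2.

x(t) = -K_1e^(2t)sin(t) + 2K_1e^(2t)cos(t) + 2K_2e^(2t)sin(t) + K_2e^(2t)cos(t), z(t) = -K_1e^(2t)sin(t) + K_1e^(2t)cos(t) + K_2e^(2t)sin(t) + K_2e^(2t)cos(t)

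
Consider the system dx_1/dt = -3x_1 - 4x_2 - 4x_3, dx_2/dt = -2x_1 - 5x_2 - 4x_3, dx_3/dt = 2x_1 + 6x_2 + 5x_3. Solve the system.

Coefficient matrix A = [[-3, -4, -4], [-2, -5, -4], [2, 6, 5]].
det(A - λI) = 0 gives eigenvalues λ = 1, -1, -3.
For λ=1: eigenvector (-1,-1,2).
For λ=-1: eigenvector (0,1,-1).
For λ=-3: eigenvector (1,1,-1).
General solution: c_1e^(t)(-1,-1,2) + c_2e^(-t)(0,1,-1) + c_3e^(-3t)(1,1,-1).

x_1(t) = -c_1e^(t) + c_3e^(-3t), x_2(t) = -c_1e^(t) + c_2e^(-t) + c_3e^(-3t), x_3(t) = 2c_1e^(t) - c_2e^(-t) - c_3e^(-3t)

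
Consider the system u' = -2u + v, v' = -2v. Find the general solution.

Coefficient matrix A = [[-2, 1], [0, -2]].
Characteristic polynomial det(A - λI) = λ^2 + 4λ + 4 = 0.
Single eigenvalue λ = -2 with algebraic multiplicity 2.
Eigenvector v = (-1,0); generalized eigenvector w with (A-λI)w=v is (-3,-1).
General solution: e^(-2t)[c_1·v + c_2·(t·v + w)].

u(t) = -c_1e^(-2t) - c_2te^(-2t) - 3c_2e^(-2t), v(t) = -c_2e^(-2t)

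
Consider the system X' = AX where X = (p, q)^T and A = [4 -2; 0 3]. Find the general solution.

Coefficient matrix A = [[4, -2], [0, 3]].
Characteristic polynomial det(A - λI) = λ^2 - 7λ + 12 = 0.
Eigenvalues λ = 3, 4.
For λ=3: (A-λI) row 1 is [1, -2], so an eigenvector is (-2, -1).
For λ=4: (A-λI) row 1 is [0, -2], so an eigenvector is (1, 0).
General solution: K_1e^(3t)(-2,-1) + K_2e^(4t)(1,0).

p(t) = -2K_1e^(3t) + K_2e^(4t), q(t) = -K_1e^(3t)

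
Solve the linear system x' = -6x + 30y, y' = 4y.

x(t) = -C_1e^(-6t) + 3C_2e^(4t), y(t) = C_2e^(4t)

Coefficient matrix A = [[-6, 30], [0, 4]].
Characteristic polynomial det(A - λI) = λ^2 + 2λ - 24 = 0.
Eigenvalues λ = -6, 4.
For λ=-6: (A-λI) row 1 is [0, 30], so an eigenvector is (-1, 0).
For λ=4: (A-λI) row 1 is [-10, 30], so an eigenvector is (3, 1).
General solution: C_1e^(-6t)(-1,0) + C_2e^(4t)(3,1).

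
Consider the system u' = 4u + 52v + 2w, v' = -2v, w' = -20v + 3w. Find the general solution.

u(t) = C_1e^(4t) - 10C_2e^(-2t) - 2C_3e^(3t), v(t) = C_2e^(-2t), w(t) = 4C_2e^(-2t) + C_3e^(3t)

Coefficient matrix A = [[4, 52, 2], [0, -2, 0], [0, -20, 3]].
det(A - λI) = 0 gives eigenvalues λ = 4, -2, 3.
For λ=4: eigenvector (1,0,0).
For λ=-2: eigenvector (-10,1,4).
For λ=3: eigenvector (-2,0,1).
General solution: C_1e^(4t)(1,0,0) + C_2e^(-2t)(-10,1,4) + C_3e^(3t)(-2,0,1).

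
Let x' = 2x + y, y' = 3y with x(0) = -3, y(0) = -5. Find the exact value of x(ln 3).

-117

A = [[2,1],[0,3]]; eigenvalues λ = 2, 3.
Eigenvectors: (-1,0) for λ=2, (1,1) for λ=3.
From the initial condition, c_1 = -2, c_2 = -5.
x(ln 3) = (-2)(3^2)(-1) + (-5)(3^3)(1) = -117.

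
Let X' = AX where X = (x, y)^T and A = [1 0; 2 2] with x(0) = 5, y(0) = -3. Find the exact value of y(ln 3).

A = [[1,0],[2,2]]; eigenvalues λ = 1, 2.
Eigenvectors: (1,-2) for λ=1, (0,1) for λ=2.
From the initial condition, c_1 = 5, c_2 = 7.
y(ln 3) = (5)(3^1)(-2) + (7)(3^2)(1) = 33.

33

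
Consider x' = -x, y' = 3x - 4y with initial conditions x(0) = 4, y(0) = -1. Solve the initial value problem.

Coefficient matrix A = [[-1, 0], [3, -4]].
Characteristic polynomial det(A - λI) = λ^2 + 5λ + 4 = 0.
Eigenvalues λ = -4, -1.
For λ=-4: (A-λI) row 1 is [3, 0], so an eigenvector is (0, 1).
For λ=-1: (A-λI) row 2 is [3, -3], so an eigenvector is (-1, -1).
General solution: c_1e^(-4t)(0,1) + c_2e^(-t)(-1,-1).
Applying x(0)=4, y(0)=-1 gives c_1=-5, c_2=-4.

x(t) = 4e^(-t), y(t) = 4e^(-t) - 5e^(-4t)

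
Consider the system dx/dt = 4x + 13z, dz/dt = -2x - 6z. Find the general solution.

x(t) = -2K_1e^(-t)sin(t) - 3K_1e^(-t)cos(t) - 3K_2e^(-t)sin(t) + 2K_2e^(-t)cos(t), z(t) = K_1e^(-t)sin(t) + K_1e^(-t)cos(t) + K_2e^(-t)sin(t) - K_2e^(-t)cos(t)

Coefficient matrix A = [[4, 13], [-2, -6]].
Characteristic polynomial det(A - λI) = λ^2 + 2λ + 2 = 0.
Eigenvalues λ = -1 ± i (complex conjugate pair).
For λ=-1+i: an eigenvector is (-3,1) - i(-2,1) = (-3 + 2i, 1 - i).
A real fundamental pair from Re and Im of e^((-1+i)t)v: X_1 = e^(-t)(cos(t)·(-3,1) + sin(t)·(-2,1)), X_2 = e^(-t)(sin(t)·(-3,1) - cos(t)·(-2,1)).
General solution: K_1X_1 + K_2X_2.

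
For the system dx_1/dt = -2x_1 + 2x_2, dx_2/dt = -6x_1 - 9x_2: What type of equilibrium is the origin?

A = [[-2,2],[-6,-9]]; det(A-λI) = λ^2 + 11λ + 30.
λ = -6, -5: both negative.

stable node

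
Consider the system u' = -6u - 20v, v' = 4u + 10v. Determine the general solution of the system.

u(t) = C_1e^(2t)sin(4t) + 2C_1e^(2t)cos(4t) + 2C_2e^(2t)sin(4t) - C_2e^(2t)cos(4t), v(t) = -C_1e^(2t)cos(4t) - C_2e^(2t)sin(4t)

Coefficient matrix A = [[-6, -20], [4, 10]].
Characteristic polynomial det(A - λI) = λ^2 - 4λ + 20 = 0.
Eigenvalues λ = 2 ± 4i (complex conjugate pair).
For λ=2+4i: an eigenvector is (2,-1) - i(1,0) = (2 - i, -1).
A real fundamental pair from Re and Im of e^((2+4i)t)v: X_1 = e^(2t)(cos(4t)·(2,-1) + sin(4t)·(1,0)), X_2 = e^(2t)(sin(4t)·(2,-1) - cos(4t)·(1,0)).
General solution: C_1X_1 + C_2X_2.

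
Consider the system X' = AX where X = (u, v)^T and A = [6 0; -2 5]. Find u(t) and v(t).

Coefficient matrix A = [[6, 0], [-2, 5]].
Characteristic polynomial det(A - λI) = λ^2 - 11λ + 30 = 0.
Eigenvalues λ = 6, 5.
For λ=6: (A-λI) row 2 is [-2, -1], so an eigenvector is (-1, 2).
For λ=5: (A-λI) row 1 is [1, 0], so an eigenvector is (0, 1).
General solution: c_1e^(6t)(-1,2) + c_2e^(5t)(0,1).

u(t) = -c_1e^(6t), v(t) = 2c_1e^(6t) + c_2e^(5t)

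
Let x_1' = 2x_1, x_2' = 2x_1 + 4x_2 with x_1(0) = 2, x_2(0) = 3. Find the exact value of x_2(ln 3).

A = [[2,0],[2,4]]; eigenvalues λ = 2, 4.
Eigenvectors: (-1,1) for λ=2, (0,-1) for λ=4.
From the initial condition, c_1 = -2, c_2 = -5.
x_2(ln 3) = (-2)(3^2)(1) + (-5)(3^4)(-1) = 387.

387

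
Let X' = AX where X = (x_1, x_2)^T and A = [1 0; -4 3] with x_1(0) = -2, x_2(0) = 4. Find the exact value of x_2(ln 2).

A = [[1,0],[-4,3]]; eigenvalues λ = 3, 1.
Eigenvectors: (0,1) for λ=3, (1,2) for λ=1.
From the initial condition, c_1 = 8, c_2 = -2.
x_2(ln 2) = (8)(2^3)(1) + (-2)(2^1)(2) = 56.

56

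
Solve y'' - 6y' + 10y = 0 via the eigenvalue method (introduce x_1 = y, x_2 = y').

Let x_1 = y, x_2 = y'. Then x_1' = x_2 and x_2' = -10x_1 + 6x_2.
A = [[0,1],[-10,6]]; det(A-λI) = λ^2 - 6λ + 10.
Eigenvalues λ = 3 ± i.

y(t) = C_1e^(3t)cos(t) + C_2e^(3t)sin(t)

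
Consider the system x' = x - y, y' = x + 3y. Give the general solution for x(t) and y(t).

Coefficient matrix A = [[1, -1], [1, 3]].
Characteristic polynomial det(A - λI) = λ^2 - 4λ + 4 = 0.
Single eigenvalue λ = 2 with algebraic multiplicity 2.
Eigenvector v = (-1,1); generalized eigenvector w with (A-λI)w=v is (2,-1).
General solution: e^(2t)[K_1·v + K_2·(t·v + w)].

x(t) = -K_1e^(2t) - K_2te^(2t) + 2K_2e^(2t), y(t) = K_1e^(2t) + K_2te^(2t) - K_2e^(2t)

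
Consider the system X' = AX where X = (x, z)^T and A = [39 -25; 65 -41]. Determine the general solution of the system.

x(t) = -2c_1e^(-t)sin(5t) + c_1e^(-t)cos(5t) + c_2e^(-t)sin(5t) + 2c_2e^(-t)cos(5t), z(t) = -3c_1e^(-t)sin(5t) + 2c_1e^(-t)cos(5t) + 2c_2e^(-t)sin(5t) + 3c_2e^(-t)cos(5t)

Coefficient matrix A = [[39, -25], [65, -41]].
Characteristic polynomial det(A - λI) = λ^2 + 2λ + 26 = 0.
Eigenvalues λ = -1 ± 5i (complex conjugate pair).
For λ=-1+5i: an eigenvector is (1,2) - i(-2,-3) = (1 + 2i, 2 + 3i).
A real fundamental pair from Re and Im of e^((-1+5i)t)v: X_1 = e^(-t)(cos(5t)·(1,2) + sin(5t)·(-2,-3)), X_2 = e^(-t)(sin(5t)·(1,2) - cos(5t)·(-2,-3)).
General solution: c_1X_1 + c_2X_2.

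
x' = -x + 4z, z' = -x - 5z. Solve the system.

x(t) = 2K_1e^(-3t) + 2K_2te^(-3t) - K_2e^(-3t), z(t) = -K_1e^(-3t) - K_2te^(-3t) + K_2e^(-3t)

Coefficient matrix A = [[-1, 4], [-1, -5]].
Characteristic polynomial det(A - λI) = λ^2 + 6λ + 9 = 0.
Single eigenvalue λ = -3 with algebraic multiplicity 2.
Eigenvector v = (2,-1); generalized eigenvector w with (A-λI)w=v is (-1,1).
General solution: e^(-3t)[K_1·v + K_2·(t·v + w)].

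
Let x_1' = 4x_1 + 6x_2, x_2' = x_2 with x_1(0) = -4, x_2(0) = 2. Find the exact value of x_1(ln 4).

-16

A = [[4,6],[0,1]]; eigenvalues λ = 1, 4.
Eigenvectors: (2,-1) for λ=1, (1,0) for λ=4.
From the initial condition, c_1 = -2, c_2 = 0.
x_1(ln 4) = (-2)(4^1)(2) + (0)(4^4)(1) = -16.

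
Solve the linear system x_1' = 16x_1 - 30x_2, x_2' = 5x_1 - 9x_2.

x_1(t) = 3K_1e^(6t) - 2K_2e^(t), x_2(t) = K_1e^(6t) - K_2e^(t)

Coefficient matrix A = [[16, -30], [5, -9]].
Characteristic polynomial det(A - λI) = λ^2 - 7λ + 6 = 0.
Eigenvalues λ = 6, 1.
For λ=6: (A-λI) row 1 is [10, -30], so an eigenvector is (3, 1).
For λ=1: (A-λI) row 1 is [15, -30], so an eigenvector is (-2, -1).
General solution: K_1e^(6t)(3,1) + K_2e^(t)(-2,-1).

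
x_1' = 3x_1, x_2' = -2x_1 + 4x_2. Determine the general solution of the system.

Coefficient matrix A = [[3, 0], [-2, 4]].
Characteristic polynomial det(A - λI) = λ^2 - 7λ + 12 = 0.
Eigenvalues λ = 3, 4.
For λ=3: (A-λI) row 2 is [-2, 1], so an eigenvector is (-1, -2).
For λ=4: (A-λI) row 1 is [-1, 0], so an eigenvector is (0, 1).
General solution: c_1e^(3t)(-1,-2) + c_2e^(4t)(0,1).

x_1(t) = -c_1e^(3t), x_2(t) = -2c_1e^(3t) + c_2e^(4t)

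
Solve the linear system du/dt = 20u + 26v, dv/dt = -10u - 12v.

Coefficient matrix A = [[20, 26], [-10, -12]].
Characteristic polynomial det(A - λI) = λ^2 - 8λ + 20 = 0.
Eigenvalues λ = 4 ± 2i (complex conjugate pair).
For λ=4+2i: an eigenvector is (3,-2) - i(-2,1) = (3 + 2i, -2 - i).
A real fundamental pair from Re and Im of e^((4+2i)t)v: X_1 = e^(4t)(cos(2t)·(3,-2) + sin(2t)·(-2,1)), X_2 = e^(4t)(sin(2t)·(3,-2) - cos(2t)·(-2,1)).
General solution: K_1X_1 + K_2X_2.

u(t) = -2K_1e^(4t)sin(2t) + 3K_1e^(4t)cos(2t) + 3K_2e^(4t)sin(2t) + 2K_2e^(4t)cos(2t), v(t) = K_1e^(4t)sin(2t) - 2K_1e^(4t)cos(2t) - 2K_2e^(4t)sin(2t) - K_2e^(4t)cos(2t)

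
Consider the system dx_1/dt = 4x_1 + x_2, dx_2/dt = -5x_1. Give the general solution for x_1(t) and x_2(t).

Coefficient matrix A = [[4, 1], [-5, 0]].
Characteristic polynomial det(A - λI) = λ^2 - 4λ + 5 = 0.
Eigenvalues λ = 2 ± i (complex conjugate pair).
For λ=2+i: an eigenvector is (0,-1) - i(-1,2) = (0 + i, -1 - 2i).
A real fundamental pair from Re and Im of e^((2+i)t)v: X_1 = e^(2t)(cos(t)·(0,-1) + sin(t)·(-1,2)), X_2 = e^(2t)(sin(t)·(0,-1) - cos(t)·(-1,2)).
General solution: C_1X_1 + C_2X_2.

x_1(t) = -C_1e^(2t)sin(t) + C_2e^(2t)cos(t), x_2(t) = 2C_1e^(2t)sin(t) - C_1e^(2t)cos(t) - C_2e^(2t)sin(t) - 2C_2e^(2t)cos(t)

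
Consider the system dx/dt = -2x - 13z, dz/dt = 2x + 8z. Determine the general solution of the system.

Coefficient matrix A = [[-2, -13], [2, 8]].
Characteristic polynomial det(A - λI) = λ^2 - 6λ + 10 = 0.
Eigenvalues λ = 3 ± i (complex conjugate pair).
For λ=3+i: an eigenvector is (-2,1) - i(-3,1) = (-2 + 3i, 1 - i).
A real fundamental pair from Re and Im of e^((3+i)t)v: X_1 = e^(3t)(cos(t)·(-2,1) + sin(t)·(-3,1)), X_2 = e^(3t)(sin(t)·(-2,1) - cos(t)·(-3,1)).
General solution: K_1X_1 + K_2X_2.

x(t) = -3K_1e^(3t)sin(t) - 2K_1e^(3t)cos(t) - 2K_2e^(3t)sin(t) + 3K_2e^(3t)cos(t), z(t) = K_1e^(3t)sin(t) + K_1e^(3t)cos(t) + K_2e^(3t)sin(t) - K_2e^(3t)cos(t)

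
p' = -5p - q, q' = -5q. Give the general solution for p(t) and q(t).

Coefficient matrix A = [[-5, -1], [0, -5]].
Characteristic polynomial det(A - λI) = λ^2 + 10λ + 25 = 0.
Single eigenvalue λ = -5 with algebraic multiplicity 2.
Eigenvector v = (1,0); generalized eigenvector w with (A-λI)w=v is (3,-1).
General solution: e^(-5t)[K_1·v + K_2·(t·v + w)].

p(t) = K_1e^(-5t) + K_2te^(-5t) + 3K_2e^(-5t), q(t) = -K_2e^(-5t)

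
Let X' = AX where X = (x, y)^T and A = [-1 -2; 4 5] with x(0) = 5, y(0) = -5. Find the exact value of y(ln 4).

-20

A = [[-1,-2],[4,5]]; eigenvalues λ = 3, 1.
Eigenvectors: (-1,2) for λ=3, (1,-1) for λ=1.
From the initial condition, c_1 = 0, c_2 = 5.
y(ln 4) = (0)(4^3)(2) + (5)(4^1)(-1) = -20.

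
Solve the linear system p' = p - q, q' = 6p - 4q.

p(t) = C_1e^(-t) - C_2e^(-2t), q(t) = 2C_1e^(-t) - 3C_2e^(-2t)

Coefficient matrix A = [[1, -1], [6, -4]].
Characteristic polynomial det(A - λI) = λ^2 + 3λ + 2 = 0.
Eigenvalues λ = -1, -2.
For λ=-1: (A-λI) row 1 is [2, -1], so an eigenvector is (1, 2).
For λ=-2: (A-λI) row 1 is [3, -1], so an eigenvector is (-1, -3).
General solution: C_1e^(-t)(1,2) + C_2e^(-2t)(-1,-3).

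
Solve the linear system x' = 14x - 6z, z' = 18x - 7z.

Coefficient matrix A = [[14, -6], [18, -7]].
Characteristic polynomial det(A - λI) = λ^2 - 7λ + 10 = 0.
Eigenvalues λ = 2, 5.
For λ=2: (A-λI) row 1 is [12, -6], so an eigenvector is (1, 2).
For λ=5: (A-λI) row 1 is [9, -6], so an eigenvector is (2, 3).
General solution: C_1e^(2t)(1,2) + C_2e^(5t)(2,3).

x(t) = C_1e^(2t) + 2C_2e^(5t), z(t) = 2C_1e^(2t) + 3C_2e^(5t)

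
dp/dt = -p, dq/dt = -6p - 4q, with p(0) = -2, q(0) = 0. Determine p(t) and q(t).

p(t) = -2e^(-t), q(t) = 4e^(-t) - 4e^(-4t)

Coefficient matrix A = [[-1, 0], [-6, -4]].
Characteristic polynomial det(A - λI) = λ^2 + 5λ + 4 = 0.
Eigenvalues λ = -4, -1.
For λ=-4: (A-λI) row 1 is [3, 0], so an eigenvector is (0, 1).
For λ=-1: (A-λI) row 2 is [-6, -3], so an eigenvector is (-1, 2).
General solution: C_1e^(-4t)(0,1) + C_2e^(-t)(-1,2).
Applying p(0)=-2, q(0)=0 gives C_1=-4, C_2=2.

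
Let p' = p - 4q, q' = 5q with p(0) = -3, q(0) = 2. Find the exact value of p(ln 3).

A = [[1,-4],[0,5]]; eigenvalues λ = 5, 1.
Eigenvectors: (1,-1) for λ=5, (1,0) for λ=1.
From the initial condition, c_1 = -2, c_2 = -1.
p(ln 3) = (-2)(3^5)(1) + (-1)(3^1)(1) = -489.

-489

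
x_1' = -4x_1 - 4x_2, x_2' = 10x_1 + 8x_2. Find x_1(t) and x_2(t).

Coefficient matrix A = [[-4, -4], [10, 8]].
Characteristic polynomial det(A - λI) = λ^2 - 4λ + 8 = 0.
Eigenvalues λ = 2 ± 2i (complex conjugate pair).
For λ=2+2i: an eigenvector is (-1,2) - i(-1,1) = (-1 + i, 2 - i).
A real fundamental pair from Re and Im of e^((2+2i)t)v: X_1 = e^(2t)(cos(2t)·(-1,2) + sin(2t)·(-1,1)), X_2 = e^(2t)(sin(2t)·(-1,2) - cos(2t)·(-1,1)).
General solution: c_1X_1 + c_2X_2.

x_1(t) = -c_1e^(2t)sin(2t) - c_1e^(2t)cos(2t) - c_2e^(2t)sin(2t) + c_2e^(2t)cos(2t), x_2(t) = c_1e^(2t)sin(2t) + 2c_1e^(2t)cos(2t) + 2c_2e^(2t)sin(2t) - c_2e^(2t)cos(2t)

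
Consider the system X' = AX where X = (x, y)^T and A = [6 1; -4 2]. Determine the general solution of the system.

x(t) = c_1e^(4t) + c_2te^(4t) - c_2e^(4t), y(t) = -2c_1e^(4t) - 2c_2te^(4t) + 3c_2e^(4t)

Coefficient matrix A = [[6, 1], [-4, 2]].
Characteristic polynomial det(A - λI) = λ^2 - 8λ + 16 = 0.
Single eigenvalue λ = 4 with algebraic multiplicity 2.
Eigenvector v = (1,-2); generalized eigenvector w with (A-λI)w=v is (-1,3).
General solution: e^(4t)[c_1·v + c_2·(t·v + w)].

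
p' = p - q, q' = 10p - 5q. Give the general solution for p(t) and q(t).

Coefficient matrix A = [[1, -1], [10, -5]].
Characteristic polynomial det(A - λI) = λ^2 + 4λ + 5 = 0.
Eigenvalues λ = -2 ± i (complex conjugate pair).
For λ=-2+i: an eigenvector is (1,3) - i(0,1) = (1, 3 - i).
A real fundamental pair from Re and Im of e^((-2+i)t)v: X_1 = e^(-2t)(cos(t)·(1,3) + sin(t)·(0,1)), X_2 = e^(-2t)(sin(t)·(1,3) - cos(t)·(0,1)).
General solution: c_1X_1 + c_2X_2.

p(t) = c_1e^(-2t)cos(t) + c_2e^(-2t)sin(t), q(t) = c_1e^(-2t)sin(t) + 3c_1e^(-2t)cos(t) + 3c_2e^(-2t)sin(t) - c_2e^(-2t)cos(t)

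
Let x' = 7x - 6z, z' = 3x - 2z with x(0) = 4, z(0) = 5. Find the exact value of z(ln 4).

A = [[7,-6],[3,-2]]; eigenvalues λ = 4, 1.
Eigenvectors: (2,1) for λ=4, (1,1) for λ=1.
From the initial condition, c_1 = -1, c_2 = 6.
z(ln 4) = (-1)(4^4)(1) + (6)(4^1)(1) = -232.

-232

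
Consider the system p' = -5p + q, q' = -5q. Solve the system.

p(t) = -K_1e^(-5t) - K_2te^(-5t) + 3K_2e^(-5t), q(t) = -K_2e^(-5t)

Coefficient matrix A = [[-5, 1], [0, -5]].
Characteristic polynomial det(A - λI) = λ^2 + 10λ + 25 = 0.
Single eigenvalue λ = -5 with algebraic multiplicity 2.
Eigenvector v = (-1,0); generalized eigenvector w with (A-λI)w=v is (3,-1).
General solution: e^(-5t)[K_1·v + K_2·(t·v + w)].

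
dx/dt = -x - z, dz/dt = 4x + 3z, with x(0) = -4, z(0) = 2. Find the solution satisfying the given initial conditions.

Coefficient matrix A = [[-1, -1], [4, 3]].
Characteristic polynomial det(A - λI) = λ^2 - 2λ + 1 = 0.
Single eigenvalue λ = 1 with algebraic multiplicity 2.
Eigenvector v = (1,-2); generalized eigenvector w with (A-λI)w=v is (0,-1).
General solution: e^(t)[C_1·v + C_2·(t·v + w)].
Applying x(0)=-4, z(0)=2 gives C_1=-4, C_2=6.

x(t) = 6te^(t) - 4e^(t), z(t) = -12te^(t) + 2e^(t)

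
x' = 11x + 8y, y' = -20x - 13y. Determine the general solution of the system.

Coefficient matrix A = [[11, 8], [-20, -13]].
Characteristic polynomial det(A - λI) = λ^2 + 2λ + 17 = 0.
Eigenvalues λ = -1 ± 4i (complex conjugate pair).
For λ=-1+4i: an eigenvector is (-1,1) - i(-1,2) = (-1 + i, 1 - 2i).
A real fundamental pair from Re and Im of e^((-1+4i)t)v: X_1 = e^(-t)(cos(4t)·(-1,1) + sin(4t)·(-1,2)), X_2 = e^(-t)(sin(4t)·(-1,1) - cos(4t)·(-1,2)).
General solution: c_1X_1 + c_2X_2.

x(t) = -c_1e^(-t)sin(4t) - c_1e^(-t)cos(4t) - c_2e^(-t)sin(4t) + c_2e^(-t)cos(4t), y(t) = 2c_1e^(-t)sin(4t) + c_1e^(-t)cos(4t) + c_2e^(-t)sin(4t) - 2c_2e^(-t)cos(4t)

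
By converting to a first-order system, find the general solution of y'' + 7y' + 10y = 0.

y(t) = C_1e^(-2t) + C_2e^(-5t)

Let x_1 = y, x_2 = y'. Then x_1' = x_2 and x_2' = -10x_1 - 7x_2.
A = [[0,1],[-10,-7]]; det(A-λI) = λ^2 + 7λ + 10.
Eigenvalues λ = -2, -5 with eigenvectors (1,-2), (1,-5).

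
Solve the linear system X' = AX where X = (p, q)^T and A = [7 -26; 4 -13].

p(t) = -3c_1e^(-3t)sin(2t) + 2c_1e^(-3t)cos(2t) + 2c_2e^(-3t)sin(2t) + 3c_2e^(-3t)cos(2t), q(t) = -c_1e^(-3t)sin(2t) + c_1e^(-3t)cos(2t) + c_2e^(-3t)sin(2t) + c_2e^(-3t)cos(2t)

Coefficient matrix A = [[7, -26], [4, -13]].
Characteristic polynomial det(A - λI) = λ^2 + 6λ + 13 = 0.
Eigenvalues λ = -3 ± 2i (complex conjugate pair).
For λ=-3+2i: an eigenvector is (2,1) - i(-3,-1) = (2 + 3i, 1 + i).
A real fundamental pair from Re and Im of e^((-3+2i)t)v: X_1 = e^(-3t)(cos(2t)·(2,1) + sin(2t)·(-3,-1)), X_2 = e^(-3t)(sin(2t)·(2,1) - cos(2t)·(-3,-1)).
General solution: c_1X_1 + c_2X_2.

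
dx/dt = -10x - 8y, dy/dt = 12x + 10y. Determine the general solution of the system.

x(t) = -2K_1e^(2t) + K_2e^(-2t), y(t) = 3K_1e^(2t) - K_2e^(-2t)

Coefficient matrix A = [[-10, -8], [12, 10]].
Characteristic polynomial det(A - λI) = λ^2 - 4 = 0.
Eigenvalues λ = 2, -2.
For λ=2: (A-λI) row 1 is [-12, -8], so an eigenvector is (-2, 3).
For λ=-2: (A-λI) row 1 is [-8, -8], so an eigenvector is (1, -1).
General solution: K_1e^(2t)(-2,3) + K_2e^(-2t)(1,-1).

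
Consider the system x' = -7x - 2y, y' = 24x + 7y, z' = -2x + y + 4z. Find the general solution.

Coefficient matrix A = [[-7, -2, 0], [24, 7, 0], [-2, 1, 4]].
det(A - λI) = 0 gives eigenvalues λ = 1, 4, -1.
For λ=1: eigenvector (-1,4,-2).
For λ=4: eigenvector (0,0,1).
For λ=-1: eigenvector (-1,3,-1).
General solution: K_1e^(t)(-1,4,-2) + K_2e^(4t)(0,0,1) + K_3e^(-t)(-1,3,-1).

x(t) = -K_1e^(t) - K_3e^(-t), y(t) = 4K_1e^(t) + 3K_3e^(-t), z(t) = -2K_1e^(t) + K_2e^(4t) - K_3e^(-t)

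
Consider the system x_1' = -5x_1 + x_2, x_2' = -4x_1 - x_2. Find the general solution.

Coefficient matrix A = [[-5, 1], [-4, -1]].
Characteristic polynomial det(A - λI) = λ^2 + 6λ + 9 = 0.
Single eigenvalue λ = -3 with algebraic multiplicity 2.
Eigenvector v = (-1,-2); generalized eigenvector w with (A-λI)w=v is (0,-1).
General solution: e^(-3t)[C_1·v + C_2·(t·v + w)].

x_1(t) = -C_1e^(-3t) - C_2te^(-3t), x_2(t) = -2C_1e^(-3t) - 2C_2te^(-3t) - C_2e^(-3t)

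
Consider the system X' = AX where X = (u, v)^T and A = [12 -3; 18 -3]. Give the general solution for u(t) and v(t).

Coefficient matrix A = [[12, -3], [18, -3]].
Characteristic polynomial det(A - λI) = λ^2 - 9λ + 18 = 0.
Eigenvalues λ = 3, 6.
For λ=3: (A-λI) row 1 is [9, -3], so an eigenvector is (-1, -3).
For λ=6: (A-λI) row 1 is [6, -3], so an eigenvector is (1, 2).
General solution: C_1e^(3t)(-1,-3) + C_2e^(6t)(1,2).

u(t) = -C_1e^(3t) + C_2e^(6t), v(t) = -3C_1e^(3t) + 2C_2e^(6t)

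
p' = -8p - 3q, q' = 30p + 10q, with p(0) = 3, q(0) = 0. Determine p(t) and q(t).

p(t) = -9e^(t)sin(3t) + 3e^(t)cos(3t), q(t) = 30e^(t)sin(3t)

Coefficient matrix A = [[-8, -3], [30, 10]].
Characteristic polynomial det(A - λI) = λ^2 - 2λ + 10 = 0.
Eigenvalues λ = 1 ± 3i (complex conjugate pair).
For λ=1+3i: an eigenvector is (0,1) - i(-1,3) = (0 + i, 1 - 3i).
A real fundamental pair from Re and Im of e^((1+3i)t)v: X_1 = e^(t)(cos(3t)·(0,1) + sin(3t)·(-1,3)), X_2 = e^(t)(sin(3t)·(0,1) - cos(3t)·(-1,3)).
General solution: K_1X_1 + K_2X_2.
Applying p(0)=3, q(0)=0 gives K_1=9, K_2=3.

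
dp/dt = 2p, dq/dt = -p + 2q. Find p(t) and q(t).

p(t) = -K_2e^(2t), q(t) = K_1e^(2t) + K_2te^(2t) + 2K_2e^(2t)

Coefficient matrix A = [[2, 0], [-1, 2]].
Characteristic polynomial det(A - λI) = λ^2 - 4λ + 4 = 0.
Single eigenvalue λ = 2 with algebraic multiplicity 2.
Eigenvector v = (0,1); generalized eigenvector w with (A-λI)w=v is (-1,2).
General solution: e^(2t)[K_1·v + K_2·(t·v + w)].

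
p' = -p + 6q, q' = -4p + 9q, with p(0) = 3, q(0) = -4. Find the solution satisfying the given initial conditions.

Coefficient matrix A = [[-1, 6], [-4, 9]].
Characteristic polynomial det(A - λI) = λ^2 - 8λ + 15 = 0.
Eigenvalues λ = 3, 5.
For λ=3: (A-λI) row 1 is [-4, 6], so an eigenvector is (-3, -2).
For λ=5: (A-λI) row 1 is [-6, 6], so an eigenvector is (-1, -1).
General solution: K_1e^(3t)(-3,-2) + K_2e^(5t)(-1,-1).
Applying p(0)=3, q(0)=-4 gives K_1=-7, K_2=18.

p(t) = -18e^(5t) + 21e^(3t), q(t) = -18e^(5t) + 14e^(3t)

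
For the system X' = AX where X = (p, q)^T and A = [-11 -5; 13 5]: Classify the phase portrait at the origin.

stable spiral

A = [[-11,-5],[13,5]]; det(A-λI) = λ^2 + 6λ + 10.
λ = -3 ± i: negative real part.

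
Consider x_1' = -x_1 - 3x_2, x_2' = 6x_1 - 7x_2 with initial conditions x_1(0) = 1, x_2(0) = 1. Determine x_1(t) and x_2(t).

x_1(t) = e^(-4t)cos(3t), x_2(t) = e^(-4t)sin(3t) + e^(-4t)cos(3t)

Coefficient matrix A = [[-1, -3], [6, -7]].
Characteristic polynomial det(A - λI) = λ^2 + 8λ + 25 = 0.
Eigenvalues λ = -4 ± 3i (complex conjugate pair).
For λ=-4+3i: an eigenvector is (0,-1) - i(1,1) = (0 - i, -1 - i).
A real fundamental pair from Re and Im of e^((-4+3i)t)v: X_1 = e^(-4t)(cos(3t)·(0,-1) + sin(3t)·(1,1)), X_2 = e^(-4t)(sin(3t)·(0,-1) - cos(3t)·(1,1)).
General solution: C_1X_1 + C_2X_2.
Applying x_1(0)=1, x_2(0)=1 gives C_1=0, C_2=-1.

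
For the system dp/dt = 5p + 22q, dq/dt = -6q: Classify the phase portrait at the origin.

saddle

A = [[5,22],[0,-6]]; det(A-λI) = λ^2 + λ - 30.
λ = -6, 5: opposite signs.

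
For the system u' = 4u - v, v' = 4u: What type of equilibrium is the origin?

unstable improper node

A = [[4,-1],[4,0]]; det(A-λI) = λ^2 - 4λ + 4.
repeated λ = 2 with a single eigenvector.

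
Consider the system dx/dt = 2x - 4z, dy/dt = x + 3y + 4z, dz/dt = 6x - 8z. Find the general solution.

x(t) = C_1e^(-2t) + 2C_3e^(-4t), y(t) = -C_1e^(-2t) + C_2e^(3t) - 2C_3e^(-4t), z(t) = C_1e^(-2t) + 3C_3e^(-4t)

Coefficient matrix A = [[2, 0, -4], [1, 3, 4], [6, 0, -8]].
det(A - λI) = 0 gives eigenvalues λ = -2, 3, -4.
For λ=-2: eigenvector (1,-1,1).
For λ=3: eigenvector (0,1,0).
For λ=-4: eigenvector (2,-2,3).
General solution: C_1e^(-2t)(1,-1,1) + C_2e^(3t)(0,1,0) + C_3e^(-4t)(2,-2,3).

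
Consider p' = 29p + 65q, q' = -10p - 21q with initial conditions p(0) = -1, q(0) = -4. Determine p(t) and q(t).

p(t) = -57e^(4t)sin(5t) - e^(4t)cos(5t), q(t) = 22e^(4t)sin(5t) - 4e^(4t)cos(5t)

Coefficient matrix A = [[29, 65], [-10, -21]].
Characteristic polynomial det(A - λI) = λ^2 - 8λ + 41 = 0.
Eigenvalues λ = 4 ± 5i (complex conjugate pair).
For λ=4+5i: an eigenvector is (3,-1) - i(2,-1) = (3 - 2i, -1 + i).
A real fundamental pair from Re and Im of e^((4+5i)t)v: X_1 = e^(4t)(cos(5t)·(3,-1) + sin(5t)·(2,-1)), X_2 = e^(4t)(sin(5t)·(3,-1) - cos(5t)·(2,-1)).
General solution: C_1X_1 + C_2X_2.
Applying p(0)=-1, q(0)=-4 gives C_1=-9, C_2=-13.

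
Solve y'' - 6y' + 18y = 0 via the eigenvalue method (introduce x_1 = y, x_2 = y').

Let x_1 = y, x_2 = y'. Then x_1' = x_2 and x_2' = -18x_1 + 6x_2.
A = [[0,1],[-18,6]]; det(A-λI) = λ^2 - 6λ + 18.
Eigenvalues λ = 3 ± 3i.

y(t) = K_1e^(3t)cos(3t) + K_2e^(3t)sin(3t)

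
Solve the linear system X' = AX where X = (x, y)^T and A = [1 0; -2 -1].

Coefficient matrix A = [[1, 0], [-2, -1]].
Characteristic polynomial det(A - λI) = λ^2 - 1 = 0.
Eigenvalues λ = 1, -1.
For λ=1: (A-λI) row 2 is [-2, -2], so an eigenvector is (-1, 1).
For λ=-1: (A-λI) row 1 is [2, 0], so an eigenvector is (0, 1).
General solution: K_1e^(t)(-1,1) + K_2e^(-t)(0,1).

x(t) = -K_1e^(t), y(t) = K_1e^(t) + K_2e^(-t)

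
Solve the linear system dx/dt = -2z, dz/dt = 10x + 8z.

Coefficient matrix A = [[0, -2], [10, 8]].
Characteristic polynomial det(A - λI) = λ^2 - 8λ + 20 = 0.
Eigenvalues λ = 4 ± 2i (complex conjugate pair).
For λ=4+2i: an eigenvector is (0,-1) - i(1,-2) = (0 - i, -1 + 2i).
A real fundamental pair from Re and Im of e^((4+2i)t)v: X_1 = e^(4t)(cos(2t)·(0,-1) + sin(2t)·(1,-2)), X_2 = e^(4t)(sin(2t)·(0,-1) - cos(2t)·(1,-2)).
General solution: C_1X_1 + C_2X_2.

x(t) = C_1e^(4t)sin(2t) - C_2e^(4t)cos(2t), z(t) = -2C_1e^(4t)sin(2t) - C_1e^(4t)cos(2t) - C_2e^(4t)sin(2t) + 2C_2e^(4t)cos(2t)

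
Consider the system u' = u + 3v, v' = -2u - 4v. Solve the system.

u(t) = -3C_1e^(-t) - C_2e^(-2t), v(t) = 2C_1e^(-t) + C_2e^(-2t)

Coefficient matrix A = [[1, 3], [-2, -4]].
Characteristic polynomial det(A - λI) = λ^2 + 3λ + 2 = 0.
Eigenvalues λ = -1, -2.
For λ=-1: (A-λI) row 1 is [2, 3], so an eigenvector is (-3, 2).
For λ=-2: (A-λI) row 1 is [3, 3], so an eigenvector is (-1, 1).
General solution: C_1e^(-t)(-3,2) + C_2e^(-2t)(-1,1).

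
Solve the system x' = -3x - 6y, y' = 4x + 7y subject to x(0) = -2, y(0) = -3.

Coefficient matrix A = [[-3, -6], [4, 7]].
Characteristic polynomial det(A - λI) = λ^2 - 4λ + 3 = 0.
Eigenvalues λ = 3, 1.
For λ=3: (A-λI) row 1 is [-6, -6], so an eigenvector is (-1, 1).
For λ=1: (A-λI) row 1 is [-4, -6], so an eigenvector is (-3, 2).
General solution: K_1e^(3t)(-1,1) + K_2e^(t)(-3,2).
Applying x(0)=-2, y(0)=-3 gives K_1=-13, K_2=5.

x(t) = 13e^(3t) - 15e^(t), y(t) = -13e^(3t) + 10e^(t)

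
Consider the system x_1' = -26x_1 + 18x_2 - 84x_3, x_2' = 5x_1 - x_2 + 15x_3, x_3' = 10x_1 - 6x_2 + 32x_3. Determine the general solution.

Coefficient matrix A = [[-26, 18, -84], [5, -1, 15], [10, -6, 32]].
det(A - λI) = 0 gives eigenvalues λ = -1, 4, 2.
For λ=-1: eigenvector (-6,1,2).
For λ=4: eigenvector (-5,1,2).
For λ=2: eigenvector (-3,0,1).
General solution: C_1e^(-t)(-6,1,2) + C_2e^(4t)(-5,1,2) + C_3e^(2t)(-3,0,1).

x_1(t) = -6C_1e^(-t) - 5C_2e^(4t) - 3C_3e^(2t), x_2(t) = C_1e^(-t) + C_2e^(4t), x_3(t) = 2C_1e^(-t) + 2C_2e^(4t) + C_3e^(2t)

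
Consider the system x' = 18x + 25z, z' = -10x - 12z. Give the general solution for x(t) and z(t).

x(t) = 2c_1e^(3t)sin(5t) - c_1e^(3t)cos(5t) - c_2e^(3t)sin(5t) - 2c_2e^(3t)cos(5t), z(t) = -c_1e^(3t)sin(5t) + c_1e^(3t)cos(5t) + c_2e^(3t)sin(5t) + c_2e^(3t)cos(5t)

Coefficient matrix A = [[18, 25], [-10, -12]].
Characteristic polynomial det(A - λI) = λ^2 - 6λ + 34 = 0.
Eigenvalues λ = 3 ± 5i (complex conjugate pair).
For λ=3+5i: an eigenvector is (-1,1) - i(2,-1) = (-1 - 2i, 1 + i).
A real fundamental pair from Re and Im of e^((3+5i)t)v: X_1 = e^(3t)(cos(5t)·(-1,1) + sin(5t)·(2,-1)), X_2 = e^(3t)(sin(5t)·(-1,1) - cos(5t)·(2,-1)).
General solution: c_1X_1 + c_2X_2.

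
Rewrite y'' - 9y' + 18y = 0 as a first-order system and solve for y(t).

y(t) = C_1e^(3t) + C_2e^(6t)

Let x_1 = y, x_2 = y'. Then x_1' = x_2 and x_2' = -18x_1 + 9x_2.
A = [[0,1],[-18,9]]; det(A-λI) = λ^2 - 9λ + 18.
Eigenvalues λ = 3, 6 with eigenvectors (1,3), (1,6).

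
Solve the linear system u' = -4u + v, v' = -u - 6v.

u(t) = C_1e^(-5t) + C_2te^(-5t) - 2C_2e^(-5t), v(t) = -C_1e^(-5t) - C_2te^(-5t) + 3C_2e^(-5t)

Coefficient matrix A = [[-4, 1], [-1, -6]].
Characteristic polynomial det(A - λI) = λ^2 + 10λ + 25 = 0.
Single eigenvalue λ = -5 with algebraic multiplicity 2.
Eigenvector v = (1,-1); generalized eigenvector w with (A-λI)w=v is (-2,3).
General solution: e^(-5t)[C_1·v + C_2·(t·v + w)].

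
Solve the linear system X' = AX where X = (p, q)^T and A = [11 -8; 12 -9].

p(t) = 2C_1e^(-t) - C_2e^(3t), q(t) = 3C_1e^(-t) - C_2e^(3t)

Coefficient matrix A = [[11, -8], [12, -9]].
Characteristic polynomial det(A - λI) = λ^2 - 2λ - 3 = 0.
Eigenvalues λ = -1, 3.
For λ=-1: (A-λI) row 1 is [12, -8], so an eigenvector is (2, 3).
For λ=3: (A-λI) row 1 is [8, -8], so an eigenvector is (-1, -1).
General solution: C_1e^(-t)(2,3) + C_2e^(3t)(-1,-1).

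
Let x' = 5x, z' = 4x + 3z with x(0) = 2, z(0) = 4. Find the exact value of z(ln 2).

128

A = [[5,0],[4,3]]; eigenvalues λ = 3, 5.
Eigenvectors: (0,-1) for λ=3, (1,2) for λ=5.
From the initial condition, c_1 = 0, c_2 = 2.
z(ln 2) = (0)(2^3)(-1) + (2)(2^5)(2) = 128.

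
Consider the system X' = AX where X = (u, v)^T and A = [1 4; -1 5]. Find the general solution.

Coefficient matrix A = [[1, 4], [-1, 5]].
Characteristic polynomial det(A - λI) = λ^2 - 6λ + 9 = 0.
Single eigenvalue λ = 3 with algebraic multiplicity 2.
Eigenvector v = (-2,-1); generalized eigenvector w with (A-λI)w=v is (-1,-1).
General solution: e^(3t)[K_1·v + K_2·(t·v + w)].

u(t) = -2K_1e^(3t) - 2K_2te^(3t) - K_2e^(3t), v(t) = -K_1e^(3t) - K_2te^(3t) - K_2e^(3t)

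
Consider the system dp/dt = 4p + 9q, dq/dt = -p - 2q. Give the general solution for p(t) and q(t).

p(t) = -3C_1e^(t) - 3C_2te^(t) - C_2e^(t), q(t) = C_1e^(t) + C_2te^(t)

Coefficient matrix A = [[4, 9], [-1, -2]].
Characteristic polynomial det(A - λI) = λ^2 - 2λ + 1 = 0.
Single eigenvalue λ = 1 with algebraic multiplicity 2.
Eigenvector v = (-3,1); generalized eigenvector w with (A-λI)w=v is (-1,0).
General solution: e^(t)[C_1·v + C_2·(t·v + w)].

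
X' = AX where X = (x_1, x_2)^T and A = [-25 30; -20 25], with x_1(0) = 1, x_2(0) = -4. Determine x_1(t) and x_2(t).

Coefficient matrix A = [[-25, 30], [-20, 25]].
Characteristic polynomial det(A - λI) = λ^2 - 25 = 0.
Eigenvalues λ = 5, -5.
For λ=5: (A-λI) row 1 is [-30, 30], so an eigenvector is (-1, -1).
For λ=-5: (A-λI) row 1 is [-20, 30], so an eigenvector is (3, 2).
General solution: K_1e^(5t)(-1,-1) + K_2e^(-5t)(3,2).
Applying x_1(0)=1, x_2(0)=-4 gives K_1=14, K_2=5.

x_1(t) = -14e^(5t) + 15e^(-5t), x_2(t) = -14e^(5t) + 10e^(-5t)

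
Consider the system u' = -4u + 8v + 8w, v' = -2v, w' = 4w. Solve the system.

Coefficient matrix A = [[-4, 8, 8], [0, -2, 0], [0, 0, 4]].
det(A - λI) = 0 gives eigenvalues λ = -4, 4, -2.
For λ=-4: eigenvector (1,0,0).
For λ=4: eigenvector (1,0,1).
For λ=-2: eigenvector (4,1,0).
General solution: K_1e^(-4t)(1,0,0) + K_2e^(4t)(1,0,1) + K_3e^(-2t)(4,1,0).

u(t) = K_1e^(-4t) + K_2e^(4t) + 4K_3e^(-2t), v(t) = K_3e^(-2t), w(t) = K_2e^(4t)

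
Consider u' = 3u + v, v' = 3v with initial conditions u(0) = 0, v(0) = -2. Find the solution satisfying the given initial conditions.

Coefficient matrix A = [[3, 1], [0, 3]].
Characteristic polynomial det(A - λI) = λ^2 - 6λ + 9 = 0.
Single eigenvalue λ = 3 with algebraic multiplicity 2.
Eigenvector v = (-1,0); generalized eigenvector w with (A-λI)w=v is (1,-1).
General solution: e^(3t)[c_1·v + c_2·(t·v + w)].
Applying u(0)=0, v(0)=-2 gives c_1=2, c_2=2.

u(t) = -2te^(3t), v(t) = -2e^(3t)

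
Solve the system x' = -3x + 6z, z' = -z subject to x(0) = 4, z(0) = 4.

x(t) = 12e^(-t) - 8e^(-3t), z(t) = 4e^(-t)

Coefficient matrix A = [[-3, 6], [0, -1]].
Characteristic polynomial det(A - λI) = λ^2 + 4λ + 3 = 0.
Eigenvalues λ = -3, -1.
For λ=-3: (A-λI) row 1 is [0, 6], so an eigenvector is (-1, 0).
For λ=-1: (A-λI) row 1 is [-2, 6], so an eigenvector is (3, 1).
General solution: c_1e^(-3t)(-1,0) + c_2e^(-t)(3,1).
Applying x(0)=4, z(0)=4 gives c_1=8, c_2=4.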